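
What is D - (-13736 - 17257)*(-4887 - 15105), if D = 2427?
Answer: -619609629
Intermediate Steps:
D - (-13736 - 17257)*(-4887 - 15105) = 2427 - (-13736 - 17257)*(-4887 - 15105) = 2427 - (-30993)*(-19992) = 2427 - 1*619612056 = 2427 - 619612056 = -619609629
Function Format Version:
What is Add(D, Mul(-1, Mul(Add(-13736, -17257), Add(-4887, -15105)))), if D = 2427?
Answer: -619609629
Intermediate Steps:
Add(D, Mul(-1, Mul(Add(-13736, -17257), Add(-4887, -15105)))) = Add(2427, Mul(-1, Mul(Add(-13736, -17257), Add(-4887, -15105)))) = Add(2427, Mul(-1, Mul(-30993, -19992))) = Add(2427, Mul(-1, 619612056)) = Add(2427, -619612056) = -619609629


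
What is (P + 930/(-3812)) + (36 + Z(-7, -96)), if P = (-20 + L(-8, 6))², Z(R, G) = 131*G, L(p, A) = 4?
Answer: -23413769/1906 ≈ -12284.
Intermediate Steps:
P = 256 (P = (-20 + 4)² = (-16)² = 256)
(P + 930/(-3812)) + (36 + Z(-7, -96)) = (256 + 930/(-3812)) + (36 + 131*(-96)) = (256 + 930*(-1/3812)) + (36 - 12576) = (256 - 465/1906) - 12540 = 487471/1906 - 12540 = -23413769/1906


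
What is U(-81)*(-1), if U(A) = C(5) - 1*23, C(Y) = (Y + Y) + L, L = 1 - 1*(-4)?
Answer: 8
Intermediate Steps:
L = 5 (L = 1 + 4 = 5)
C(Y) = 5 + 2*Y (C(Y) = (Y + Y) + 5 = 2*Y + 5 = 5 + 2*Y)
U(A) = -8 (U(A) = (5 + 2*5) - 1*23 = (5 + 10) - 23 = 15 - 23 = -8)
U(-81)*(-1) = -8*(-1) = 8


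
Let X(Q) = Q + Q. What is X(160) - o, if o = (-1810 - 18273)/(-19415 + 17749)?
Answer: 73291/238 ≈ 307.95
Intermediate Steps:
X(Q) = 2*Q
o = 2869/238 (o = -20083/(-1666) = -20083*(-1/1666) = 2869/238 ≈ 12.055)
X(160) - o = 2*160 - 1*2869/238 = 320 - 2869/238 = 73291/238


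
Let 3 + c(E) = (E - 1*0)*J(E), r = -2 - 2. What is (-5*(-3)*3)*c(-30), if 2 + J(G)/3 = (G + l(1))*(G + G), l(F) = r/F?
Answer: -8254035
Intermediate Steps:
r = -4
l(F) = -4/F
J(G) = -6 + 6*G*(-4 + G) (J(G) = -6 + 3*((G - 4/1)*(G + G)) = -6 + 3*((G - 4*1)*(2*G)) = -6 + 3*((G - 4)*(2*G)) = -6 + 3*((-4 + G)*(2*G)) = -6 + 3*(2*G*(-4 + G)) = -6 + 6*G*(-4 + G))
c(E) = -3 + E*(-6 - 24*E + 6*E²) (c(E) = -3 + (E - 1*0)*(-6 - 24*E + 6*E²) = -3 + (E + 0)*(-6 - 24*E + 6*E²) = -3 + E*(-6 - 24*E + 6*E²))
(-5*(-3)*3)*c(-30) = (-5*(-3)*3)*(-3 + 6*(-30)*(-1 + (-30)² - 4*(-30))) = (15*3)*(-3 + 6*(-30)*(-1 + 900 + 120)) = 45*(-3 + 6*(-30)*1019) = 45*(-3 - 183420) = 45*(-183423) = -8254035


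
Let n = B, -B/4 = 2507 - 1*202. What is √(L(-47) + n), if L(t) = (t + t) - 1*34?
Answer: 2*I*√2337 ≈ 96.685*I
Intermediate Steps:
B = -9220 (B = -4*(2507 - 1*202) = -4*(2507 - 202) = -4*2305 = -9220)
n = -9220
L(t) = -34 + 2*t (L(t) = 2*t - 34 = -34 + 2*t)
√(L(-47) + n) = √((-34 + 2*(-47)) - 9220) = √((-34 - 94) - 9220) = √(-128 - 9220) = √(-9348) = 2*I*√2337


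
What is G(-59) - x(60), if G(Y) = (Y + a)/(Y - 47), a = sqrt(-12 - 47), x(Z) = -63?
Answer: 6737/106 - I*sqrt(59)/106 ≈ 63.557 - 0.072464*I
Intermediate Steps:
a = I*sqrt(59) (a = sqrt(-59) = I*sqrt(59) ≈ 7.6811*I)
G(Y) = (Y + I*sqrt(59))/(-47 + Y) (G(Y) = (Y + I*sqrt(59))/(Y - 47) = (Y + I*sqrt(59))/(-47 + Y))
G(-59) - x(60) = (-59 + I*sqrt(59))/(-47 - 59) - 1*(-63) = (-59 + I*sqrt(59))/(-106) + 63 = -(-59 + I*sqrt(59))/106 + 63 = (59/106 - I*sqrt(59)/106) + 63 = 6737/106 - I*sqrt(59)/106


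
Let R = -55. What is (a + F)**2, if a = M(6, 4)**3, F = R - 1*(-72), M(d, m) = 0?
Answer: 289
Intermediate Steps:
F = 17 (F = -55 - 1*(-72) = -55 + 72 = 17)
a = 0 (a = 0**3 = 0)
(a + F)**2 = (0 + 17)**2 = 17**2 = 289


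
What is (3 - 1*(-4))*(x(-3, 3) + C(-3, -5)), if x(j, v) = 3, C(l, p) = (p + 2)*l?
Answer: 84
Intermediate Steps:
C(l, p) = l*(2 + p) (C(l, p) = (2 + p)*l = l*(2 + p))
(3 - 1*(-4))*(x(-3, 3) + C(-3, -5)) = (3 - 1*(-4))*(3 - 3*(2 - 5)) = (3 + 4)*(3 - 3*(-3)) = 7*(3 + 9) = 7*12 = 84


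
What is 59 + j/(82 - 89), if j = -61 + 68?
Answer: 58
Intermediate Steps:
j = 7
59 + j/(82 - 89) = 59 + 7/(82 - 89) = 59 + 7/(-7) = 59 - 1/7*7 = 59 - 1 = 58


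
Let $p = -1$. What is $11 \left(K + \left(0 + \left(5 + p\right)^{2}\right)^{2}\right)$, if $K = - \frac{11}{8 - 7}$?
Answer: $2695$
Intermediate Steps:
$K = -11$ ($K = - \frac{11}{8 - 7} = - \frac{11}{1} = \left(-11\right) 1 = -11$)
$11 \left(K + \left(0 + \left(5 + p\right)^{2}\right)^{2}\right) = 11 \left(-11 + \left(0 + \left(5 - 1\right)^{2}\right)^{2}\right) = 11 \left(-11 + \left(0 + 4^{2}\right)^{2}\right) = 11 \left(-11 + \left(0 + 16\right)^{2}\right) = 11 \left(-11 + 16^{2}\right) = 11 \left(-11 + 256\right) = 11 \cdot 245 = 2695$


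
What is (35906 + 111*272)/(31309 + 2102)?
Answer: 66098/33411 ≈ 1.9783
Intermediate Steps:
(35906 + 111*272)/(31309 + 2102) = (35906 + 30192)/33411 = 66098*(1/33411) = 66098/33411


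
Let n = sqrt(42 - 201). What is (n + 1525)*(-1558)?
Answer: -2375950 - 1558*I*sqrt(159) ≈ -2.376e+6 - 19646.0*I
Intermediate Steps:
n = I*sqrt(159) (n = sqrt(-159) = I*sqrt(159) ≈ 12.61*I)
(n + 1525)*(-1558) = (I*sqrt(159) + 1525)*(-1558) = (1525 + I*sqrt(159))*(-1558) = -2375950 - 1558*I*sqrt(159)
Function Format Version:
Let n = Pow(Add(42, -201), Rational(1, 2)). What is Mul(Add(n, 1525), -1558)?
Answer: Add(-2375950, Mul(-1558, I, Pow(159, Rational(1, 2)))) ≈ Add(-2.3760e+6, Mul(-19646., I))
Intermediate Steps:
n = Mul(I, Pow(159, Rational(1, 2))) (n = Pow(-159, Rational(1, 2)) = Mul(I, Pow(159, Rational(1, 2))) ≈ Mul(12.610, I))
Mul(Add(n, 1525), -1558) = Mul(Add(Mul(I, Pow(159, Rational(1, 2))), 1525), -1558) = Mul(Add(1525, Mul(I, Pow(159, Rational(1, 2)))), -1558) = Add(-2375950, Mul(-1558, I, Pow(159, Rational(1, 2))))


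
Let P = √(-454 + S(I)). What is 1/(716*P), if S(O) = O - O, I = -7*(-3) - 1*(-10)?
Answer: -I*√454/325064 ≈ -6.5548e-5*I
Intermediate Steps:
I = 31 (I = 21 + 10 = 31)
S(O) = 0
P = I*√454 (P = √(-454 + 0) = √(-454) = I*√454 ≈ 21.307*I)
1/(716*P) = 1/(716*((I*√454))) = (-I*√454/454)/716 = -I*√454/325064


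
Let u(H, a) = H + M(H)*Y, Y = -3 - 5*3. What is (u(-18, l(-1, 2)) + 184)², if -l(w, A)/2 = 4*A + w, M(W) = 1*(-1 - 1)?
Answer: 40804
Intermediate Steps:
M(W) = -2 (M(W) = 1*(-2) = -2)
Y = -18 (Y = -3 - 15 = -18)
l(w, A) = -8*A - 2*w (l(w, A) = -2*(4*A + w) = -2*(w + 4*A) = -8*A - 2*w)
u(H, a) = 36 + H (u(H, a) = H - 2*(-18) = H + 36 = 36 + H)
(u(-18, l(-1, 2)) + 184)² = ((36 - 18) + 184)² = (18 + 184)² = 202² = 40804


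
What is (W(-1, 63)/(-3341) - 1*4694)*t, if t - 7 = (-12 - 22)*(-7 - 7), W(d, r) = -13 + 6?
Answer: -7574718501/3341 ≈ -2.2672e+6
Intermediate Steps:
W(d, r) = -7
t = 483 (t = 7 + (-12 - 22)*(-7 - 7) = 7 - 34*(-14) = 7 + 476 = 483)
(W(-1, 63)/(-3341) - 1*4694)*t = (-7/(-3341) - 1*4694)*483 = (-7*(-1/3341) - 4694)*483 = (7/3341 - 4694)*483 = -15682647/3341*483 = -7574718501/3341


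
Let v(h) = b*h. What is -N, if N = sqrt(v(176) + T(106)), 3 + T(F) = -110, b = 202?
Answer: -sqrt(35439) ≈ -188.25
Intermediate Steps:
T(F) = -113 (T(F) = -3 - 110 = -113)
v(h) = 202*h
N = sqrt(35439) (N = sqrt(202*176 - 113) = sqrt(35552 - 113) = sqrt(35439) ≈ 188.25)
-N = -sqrt(35439)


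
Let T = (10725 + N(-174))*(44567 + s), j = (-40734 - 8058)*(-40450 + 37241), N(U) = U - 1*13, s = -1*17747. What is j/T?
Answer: 6523897/11776215 ≈ 0.55399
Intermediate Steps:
s = -17747
N(U) = -13 + U (N(U) = U - 13 = -13 + U)
j = 156573528 (j = -48792*(-3209) = 156573528)
T = 282629160 (T = (10725 + (-13 - 174))*(44567 - 17747) = (10725 - 187)*26820 = 10538*26820 = 282629160)
j/T = 156573528/282629160 = 156573528*(1/282629160) = 6523897/11776215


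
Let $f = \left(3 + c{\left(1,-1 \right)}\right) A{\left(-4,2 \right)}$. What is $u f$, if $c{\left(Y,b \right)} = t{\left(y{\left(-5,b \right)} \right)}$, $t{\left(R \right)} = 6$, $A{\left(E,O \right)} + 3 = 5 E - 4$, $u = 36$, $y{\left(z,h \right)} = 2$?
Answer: $-8748$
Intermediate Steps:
$A{\left(E,O \right)} = -7 + 5 E$ ($A{\left(E,O \right)} = -3 + \left(5 E - 4\right) = -3 + \left(-4 + 5 E\right) = -7 + 5 E$)
$c{\left(Y,b \right)} = 6$
$f = -243$ ($f = \left(3 + 6\right) \left(-7 + 5 \left(-4\right)\right) = 9 \left(-7 - 20\right) = 9 \left(-27\right) = -243$)
$u f = 36 \left(-243\right) = -8748$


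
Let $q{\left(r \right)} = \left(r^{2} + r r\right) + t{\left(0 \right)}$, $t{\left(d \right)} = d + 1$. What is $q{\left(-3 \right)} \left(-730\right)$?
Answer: $-13870$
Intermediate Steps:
$t{\left(d \right)} = 1 + d$
$q{\left(r \right)} = 1 + 2 r^{2}$ ($q{\left(r \right)} = \left(r^{2} + r r\right) + \left(1 + 0\right) = \left(r^{2} + r^{2}\right) + 1 = 2 r^{2} + 1 = 1 + 2 r^{2}$)
$q{\left(-3 \right)} \left(-730\right) = \left(1 + 2 \left(-3\right)^{2}\right) \left(-730\right) = \left(1 + 2 \cdot 9\right) \left(-730\right) = \left(1 + 18\right) \left(-730\right) = 19 \left(-730\right) = -13870$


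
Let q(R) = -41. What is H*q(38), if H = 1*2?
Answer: -82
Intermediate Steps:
H = 2
H*q(38) = 2*(-41) = -82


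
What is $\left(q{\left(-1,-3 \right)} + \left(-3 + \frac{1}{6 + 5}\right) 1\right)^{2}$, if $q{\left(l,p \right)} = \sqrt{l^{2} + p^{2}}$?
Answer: $\frac{2234}{121} - \frac{64 \sqrt{10}}{11} \approx 0.064103$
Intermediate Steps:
$\left(q{\left(-1,-3 \right)} + \left(-3 + \frac{1}{6 + 5}\right) 1\right)^{2} = \left(\sqrt{\left(-1\right)^{2} + \left(-3\right)^{2}} + \left(-3 + \frac{1}{6 + 5}\right) 1\right)^{2} = \left(\sqrt{1 + 9} + \left(-3 + \frac{1}{11}\right) 1\right)^{2} = \left(\sqrt{10} + \left(-3 + \frac{1}{11}\right) 1\right)^{2} = \left(\sqrt{10} - \frac{32}{11}\right)^{2} = \left(- \frac{32}{11} + \sqrt{10}\right)^{2}$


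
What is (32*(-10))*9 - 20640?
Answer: -23520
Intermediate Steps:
(32*(-10))*9 - 20640 = -320*9 - 20640 = -2880 - 20640 = -23520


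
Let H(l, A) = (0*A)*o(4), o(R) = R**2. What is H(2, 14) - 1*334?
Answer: -334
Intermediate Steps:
H(l, A) = 0 (H(l, A) = (0*A)*4**2 = 0*16 = 0)
H(2, 14) - 1*334 = 0 - 1*334 = 0 - 334 = -334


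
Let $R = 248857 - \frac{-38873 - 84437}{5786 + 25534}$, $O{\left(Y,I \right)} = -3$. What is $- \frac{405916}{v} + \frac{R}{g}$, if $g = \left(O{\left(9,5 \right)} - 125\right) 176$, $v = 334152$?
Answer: $- \frac{63732233561}{5197750272} \approx -12.262$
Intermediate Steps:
$R = \frac{779432455}{3132}$ ($R = 248857 - - \frac{123310}{31320} = 248857 - \left(-123310\right) \frac{1}{31320} = 248857 - - \frac{12331}{3132} = 248857 + \frac{12331}{3132} = \frac{779432455}{3132} \approx 2.4886 \cdot 10^{5}$)
$g = -22528$ ($g = \left(-3 - 125\right) 176 = \left(-128\right) 176 = -22528$)
$- \frac{405916}{v} + \frac{R}{g} = - \frac{405916}{334152} + \frac{779432455}{3132 \left(-22528\right)} = \left(-405916\right) \frac{1}{334152} + \frac{779432455}{3132} \left(- \frac{1}{22528}\right) = - \frac{14497}{11934} - \frac{779432455}{70557696} = - \frac{63732233561}{5197750272}$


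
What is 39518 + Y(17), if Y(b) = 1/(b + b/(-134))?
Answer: 89350332/2261 ≈ 39518.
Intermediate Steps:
Y(b) = 134/(133*b) (Y(b) = 1/(b + b*(-1/134)) = 1/(b - b/134) = 1/(133*b/134) = 134/(133*b))
39518 + Y(17) = 39518 + (134/133)/17 = 39518 + (134/133)*(1/17) = 39518 + 134/2261 = 89350332/2261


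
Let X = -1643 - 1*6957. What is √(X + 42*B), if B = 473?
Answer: √11266 ≈ 106.14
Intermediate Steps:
X = -8600 (X = -1643 - 6957 = -8600)
√(X + 42*B) = √(-8600 + 42*473) = √(-8600 + 19866) = √11266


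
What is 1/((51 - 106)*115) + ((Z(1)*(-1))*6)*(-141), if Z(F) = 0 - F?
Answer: -5350951/6325 ≈ -846.00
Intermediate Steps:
Z(F) = -F
1/((51 - 106)*115) + ((Z(1)*(-1))*6)*(-141) = 1/((51 - 106)*115) + ((-1*1*(-1))*6)*(-141) = (1/115)/(-55) + (-1*(-1)*6)*(-141) = -1/55*1/115 + (1*6)*(-141) = -1/6325 + 6*(-141) = -1/6325 - 846 = -5350951/6325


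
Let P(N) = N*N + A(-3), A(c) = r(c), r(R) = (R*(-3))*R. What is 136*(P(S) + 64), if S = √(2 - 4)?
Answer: 4760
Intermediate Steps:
S = I*√2 (S = √(-2) = I*√2 ≈ 1.4142*I)
r(R) = -3*R² (r(R) = (-3*R)*R = -3*R²)
A(c) = -3*c²
P(N) = -27 + N² (P(N) = N*N - 3*(-3)² = N² - 3*9 = N² - 27 = -27 + N²)
136*(P(S) + 64) = 136*((-27 + (I*√2)²) + 64) = 136*((-27 - 2) + 64) = 136*(-29 + 64) = 136*35 = 4760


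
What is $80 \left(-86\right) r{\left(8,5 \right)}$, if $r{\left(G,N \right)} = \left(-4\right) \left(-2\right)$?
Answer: $-55040$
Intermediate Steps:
$r{\left(G,N \right)} = 8$
$80 \left(-86\right) r{\left(8,5 \right)} = 80 \left(-86\right) 8 = \left(-6880\right) 8 = -55040$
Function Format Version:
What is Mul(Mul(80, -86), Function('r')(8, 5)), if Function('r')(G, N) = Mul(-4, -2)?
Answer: -55040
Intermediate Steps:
Function('r')(G, N) = 8
Mul(Mul(80, -86), Function('r')(8, 5)) = Mul(Mul(80, -86), 8) = Mul(-6880, 8) = -55040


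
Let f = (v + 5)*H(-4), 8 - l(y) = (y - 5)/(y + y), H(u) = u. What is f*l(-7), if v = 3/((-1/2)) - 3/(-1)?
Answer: -400/7 ≈ -57.143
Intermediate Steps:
v = -3 (v = 3/((-1*½)) - 3*(-1) = 3/(-½) + 3 = 3*(-2) + 3 = -6 + 3 = -3)
l(y) = 8 - (-5 + y)/(2*y) (l(y) = 8 - (y - 5)/(y + y) = 8 - (-5 + y)/(2*y))
f = -8 (f = (-3 + 5)*(-4) = 2*(-4) = -8)
f*l(-7) = -20*(1 + 3*(-7))/(-7) = -20*(-1)*(1 - 21)/7 = -20*(-1)*(-20)/7 = -8*50/7 = -400/7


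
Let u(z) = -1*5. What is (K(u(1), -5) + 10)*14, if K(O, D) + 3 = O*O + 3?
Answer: 490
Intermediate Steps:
u(z) = -5
K(O, D) = O² (K(O, D) = -3 + (O*O + 3) = -3 + (O² + 3) = -3 + (3 + O²) = O²)
(K(u(1), -5) + 10)*14 = ((-5)² + 10)*14 = (25 + 10)*14 = 35*14 = 490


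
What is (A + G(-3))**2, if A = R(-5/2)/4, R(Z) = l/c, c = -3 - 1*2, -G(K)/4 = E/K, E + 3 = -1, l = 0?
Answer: 256/9 ≈ 28.444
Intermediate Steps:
E = -4 (E = -3 - 1 = -4)
G(K) = 16/K (G(K) = -(-16)/K = 16/K)
c = -5 (c = -3 - 2 = -5)
R(Z) = 0 (R(Z) = 0/(-5) = 0*(-1/5) = 0)
A = 0 (A = 0/4 = 0*(1/4) = 0)
(A + G(-3))**2 = (0 + 16/(-3))**2 = (0 + 16*(-1/3))**2 = (0 - 16/3)**2 = (-16/3)**2 = 256/9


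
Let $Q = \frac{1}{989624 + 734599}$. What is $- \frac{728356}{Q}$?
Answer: $-1255848167388$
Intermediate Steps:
$Q = \frac{1}{1724223} \approx 5.7997 \cdot 10^{-7}$
$- \frac{728356}{Q} = - 728356 \frac{1}{\frac{1}{1724223}} = \left(-728356\right) 1724223 = -1255848167388$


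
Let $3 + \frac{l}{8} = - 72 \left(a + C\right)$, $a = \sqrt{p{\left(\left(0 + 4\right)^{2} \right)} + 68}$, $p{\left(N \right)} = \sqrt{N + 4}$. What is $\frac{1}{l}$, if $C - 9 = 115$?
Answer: $- \frac{1}{71448 + 576 \sqrt{68 + 2 \sqrt{5}}} \approx -1.3097 \cdot 10^{-5}$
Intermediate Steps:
$C = 124$ ($C = 9 + 115 = 124$)
$p{\left(N \right)} = \sqrt{4 + N}$
$a = \sqrt{68 + 2 \sqrt{5}}$ ($a = \sqrt{\sqrt{4 + \left(0 + 4\right)^{2}} + 68} = \sqrt{\sqrt{4 + 4^{2}} + 68} = \sqrt{\sqrt{4 + 16} + 68} = \sqrt{\sqrt{20} + 68} = \sqrt{2 \sqrt{5} + 68} = \sqrt{68 + 2 \sqrt{5}} \approx 8.5131$)
$l = -71448 - 576 \sqrt{68 + 2 \sqrt{5}}$ ($l = -24 + 8 \left(- 72 \left(\sqrt{68 + 2 \sqrt{5}} + 124\right)\right) = -24 + 8 \left(- 72 \left(124 + \sqrt{68 + 2 \sqrt{5}}\right)\right) = -24 + 8 \left(-8928 - 72 \sqrt{68 + 2 \sqrt{5}}\right) = -24 - \left(71424 + 576 \sqrt{68 + 2 \sqrt{5}}\right) = -71448 - 576 \sqrt{68 + 2 \sqrt{5}} \approx -76352.0$)
$\frac{1}{l} = \frac{1}{-71448 - 576 \sqrt{68 + 2 \sqrt{5}}}$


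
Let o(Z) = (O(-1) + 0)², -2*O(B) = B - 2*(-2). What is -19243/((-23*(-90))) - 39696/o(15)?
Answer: -36539563/2070 ≈ -17652.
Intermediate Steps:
O(B) = -2 - B/2 (O(B) = -(B - 2*(-2))/2 = -(B + 4)/2 = -(4 + B)/2 = -2 - B/2)
o(Z) = 9/4 (o(Z) = ((-2 - ½*(-1)) + 0)² = ((-2 + ½) + 0)² = (-3/2 + 0)² = (-3/2)² = 9/4)
-19243/((-23*(-90))) - 39696/o(15) = -19243/((-23*(-90))) - 39696/9/4 = -19243/2070 - 39696*4/9 = -19243*1/2070 - 52928/3 = -19243/2070 - 52928/3 = -36539563/2070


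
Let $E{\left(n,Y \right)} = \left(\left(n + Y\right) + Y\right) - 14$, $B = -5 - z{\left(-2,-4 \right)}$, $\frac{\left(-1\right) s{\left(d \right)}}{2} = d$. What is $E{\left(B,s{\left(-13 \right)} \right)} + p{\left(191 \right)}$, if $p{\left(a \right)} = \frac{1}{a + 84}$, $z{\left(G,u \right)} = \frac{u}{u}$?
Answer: $\frac{8801}{275} \approx 32.004$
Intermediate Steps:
$z{\left(G,u \right)} = 1$
$s{\left(d \right)} = - 2 d$
$B = -6$ ($B = -5 - 1 = -6$)
$E{\left(n,Y \right)} = -14 + n + 2 Y$ ($E{\left(n,Y \right)} = \left(\left(Y + n\right) + Y\right) - 14 = \left(n + 2 Y\right) - 14 = -14 + n + 2 Y$)
$p{\left(a \right)} = \frac{1}{84 + a}$
$E{\left(B,s{\left(-13 \right)} \right)} + p{\left(191 \right)} = \left(-14 - 6 + 2 \left(\left(-2\right) \left(-13\right)\right)\right) + \frac{1}{84 + 191} = \left(-14 - 6 + 2 \cdot 26\right) + \frac{1}{275} = \left(-14 - 6 + 52\right) + \frac{1}{275} = 32 + \frac{1}{275} = \frac{8801}{275}$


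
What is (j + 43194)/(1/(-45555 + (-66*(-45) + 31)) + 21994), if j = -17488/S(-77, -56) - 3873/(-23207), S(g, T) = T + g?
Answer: 5690575316281006/2888785215300425 ≈ 1.9699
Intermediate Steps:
j = 406359125/3086531 (j = -17488/(-56 - 77) - 3873/(-23207) = -17488/(-133) - 3873*(-1/23207) = -17488*(-1/133) + 3873/23207 = 17488/133 + 3873/23207 = 406359125/3086531 ≈ 131.66)
(j + 43194)/(1/(-45555 + (-66*(-45) + 31)) + 21994) = (406359125/3086531 + 43194)/(1/(-45555 + (-66*(-45) + 31)) + 21994) = 133725979139/(3086531*(1/(-45555 + (2970 + 31)) + 21994)) = 133725979139/(3086531*(1/(-45555 + 3001) + 21994)) = 133725979139/(3086531*(1/(-42554) + 21994)) = 133725979139/(3086531*(-1/42554 + 21994)) = 133725979139/(3086531*(935932675/42554)) = (133725979139/3086531)*(42554/935932675) = 5690575316281006/2888785215300425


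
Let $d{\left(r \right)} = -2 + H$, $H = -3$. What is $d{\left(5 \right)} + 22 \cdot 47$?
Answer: $1029$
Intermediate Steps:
$d{\left(r \right)} = -5$ ($d{\left(r \right)} = -2 - 3 = -5$)
$d{\left(5 \right)} + 22 \cdot 47 = -5 + 22 \cdot 47 = -5 + 1034 = 1029$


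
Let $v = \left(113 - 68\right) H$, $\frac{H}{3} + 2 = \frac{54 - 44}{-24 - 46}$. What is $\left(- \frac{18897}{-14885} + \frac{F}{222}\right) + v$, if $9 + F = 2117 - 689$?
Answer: $- \frac{2171444369}{7710430} \approx -281.62$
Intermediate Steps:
$F = 1419$ ($F = -9 + \left(2117 - 689\right) = -9 + 1428 = 1419$)
$H = - \frac{45}{7}$ ($H = -6 + 3 \frac{54 - 44}{-24 - 46} = -6 + 3 \frac{10}{-70} = -6 + 3 \cdot 10 \left(- \frac{1}{70}\right) = -6 + 3 \left(- \frac{1}{7}\right) = -6 - \frac{3}{7} = - \frac{45}{7} \approx -6.4286$)
$v = - \frac{2025}{7}$ ($v = \left(113 - 68\right) \left(- \frac{45}{7}\right) = 45 \left(- \frac{45}{7}\right) = - \frac{2025}{7} \approx -289.29$)
$\left(- \frac{18897}{-14885} + \frac{F}{222}\right) + v = \left(- \frac{18897}{-14885} + \frac{1419}{222}\right) - \frac{2025}{7} = \left(\left(-18897\right) \left(- \frac{1}{14885}\right) + 1419 \cdot \frac{1}{222}\right) - \frac{2025}{7} = \left(\frac{18897}{14885} + \frac{473}{74}\right) - \frac{2025}{7} = \frac{8438983}{1101490} - \frac{2025}{7} = - \frac{2171444369}{7710430}$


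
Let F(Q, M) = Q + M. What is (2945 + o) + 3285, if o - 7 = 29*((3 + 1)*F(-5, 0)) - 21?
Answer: 5636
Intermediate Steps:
F(Q, M) = M + Q
o = -594 (o = 7 + (29*((3 + 1)*(0 - 5)) - 21) = 7 + (29*(4*(-5)) - 21) = 7 + (29*(-20) - 21) = 7 + (-580 - 21) = 7 - 601 = -594)
(2945 + o) + 3285 = (2945 - 594) + 3285 = 2351 + 3285 = 5636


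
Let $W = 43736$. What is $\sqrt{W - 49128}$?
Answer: $4 i \sqrt{337} \approx 73.43 i$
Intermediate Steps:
$\sqrt{W - 49128} = \sqrt{43736 - 49128} = \sqrt{-5392} = 4 i \sqrt{337}$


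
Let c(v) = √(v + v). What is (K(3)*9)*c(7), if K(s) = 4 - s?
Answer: 9*√14 ≈ 33.675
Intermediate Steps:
c(v) = √2*√v (c(v) = √(2*v) = √2*√v)
(K(3)*9)*c(7) = ((4 - 1*3)*9)*(√2*√7) = ((4 - 3)*9)*√14 = (1*9)*√14 = 9*√14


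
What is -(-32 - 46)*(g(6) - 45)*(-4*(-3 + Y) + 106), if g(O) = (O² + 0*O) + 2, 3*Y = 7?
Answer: -59332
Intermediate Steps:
Y = 7/3 (Y = (⅓)*7 = 7/3 ≈ 2.3333)
g(O) = 2 + O² (g(O) = (O² + 0) + 2 = O² + 2 = 2 + O²)
-(-32 - 46)*(g(6) - 45)*(-4*(-3 + Y) + 106) = -(-32 - 46)*((2 + 6²) - 45)*(-4*(-3 + 7/3) + 106) = -(-78*((2 + 36) - 45))*(-4*(-⅔) + 106) = -(-78*(38 - 45))*(8/3 + 106) = -(-78*(-7))*326/3 = -546*326/3 = -1*59332 = -59332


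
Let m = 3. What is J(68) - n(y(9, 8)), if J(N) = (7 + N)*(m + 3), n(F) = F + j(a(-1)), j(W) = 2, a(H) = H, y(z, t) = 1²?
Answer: 447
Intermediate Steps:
y(z, t) = 1
n(F) = 2 + F (n(F) = F + 2 = 2 + F)
J(N) = 42 + 6*N (J(N) = (7 + N)*(3 + 3) = (7 + N)*6 = 42 + 6*N)
J(68) - n(y(9, 8)) = (42 + 6*68) - (2 + 1) = (42 + 408) - 1*3 = 450 - 3 = 447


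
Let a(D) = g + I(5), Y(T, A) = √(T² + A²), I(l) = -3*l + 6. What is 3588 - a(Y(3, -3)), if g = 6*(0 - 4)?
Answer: 3621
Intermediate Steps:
I(l) = 6 - 3*l
g = -24 (g = 6*(-4) = -24)
Y(T, A) = √(A² + T²)
a(D) = -33 (a(D) = -24 + (6 - 3*5) = -24 + (6 - 15) = -24 - 9 = -33)
3588 - a(Y(3, -3)) = 3588 - 1*(-33) = 3588 + 33 = 3621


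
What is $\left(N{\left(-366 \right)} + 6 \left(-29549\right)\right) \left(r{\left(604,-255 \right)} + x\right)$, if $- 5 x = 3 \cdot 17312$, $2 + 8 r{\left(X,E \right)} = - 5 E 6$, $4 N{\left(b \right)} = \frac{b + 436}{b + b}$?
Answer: $\frac{3059934578839}{1830} \approx 1.6721 \cdot 10^{9}$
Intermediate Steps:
$N{\left(b \right)} = \frac{436 + b}{8 b}$ ($N{\left(b \right)} = \frac{\left(b + 436\right) \frac{1}{b + b}}{4} = \frac{\left(436 + b\right) \frac{1}{2 b}}{4} = \frac{\frac{1}{2} \frac{1}{b} \left(436 + b\right)}{4} = \frac{436 + b}{8 b}$)
$r{\left(X,E \right)} = - \frac{1}{4} - \frac{15 E}{4}$ ($r{\left(X,E \right)} = - \frac{1}{4} + \frac{- 5 E 6}{8} = - \frac{1}{4} + \frac{\left(-30\right) E}{8} = - \frac{1}{4} - \frac{15 E}{4}$)
$x = - \frac{51936}{5}$ ($x = - \frac{3 \cdot 17312}{5} = \left(- \frac{1}{5}\right) 51936 = - \frac{51936}{5} \approx -10387.0$)
$\left(N{\left(-366 \right)} + 6 \left(-29549\right)\right) \left(r{\left(604,-255 \right)} + x\right) = \left(\frac{436 - 366}{8 \left(-366\right)} + 6 \left(-29549\right)\right) \left(\left(- \frac{1}{4} - - \frac{3825}{4}\right) - \frac{51936}{5}\right) = \left(\frac{1}{8} \left(- \frac{1}{366}\right) 70 - 177294\right) \left(\left(- \frac{1}{4} + \frac{3825}{4}\right) - \frac{51936}{5}\right) = \left(- \frac{35}{1464} - 177294\right) \left(956 - \frac{51936}{5}\right) = \left(- \frac{259558451}{1464}\right) \left(- \frac{47156}{5}\right) = \frac{3059934578839}{1830}$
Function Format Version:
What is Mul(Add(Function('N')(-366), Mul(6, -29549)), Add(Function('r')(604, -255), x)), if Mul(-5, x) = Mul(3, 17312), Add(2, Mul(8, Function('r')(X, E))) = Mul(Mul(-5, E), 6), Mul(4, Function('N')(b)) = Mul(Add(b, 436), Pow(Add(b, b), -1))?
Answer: Rational(3059934578839, 1830) ≈ 1.6721e+9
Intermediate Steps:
Function('N')(b) = Mul(Rational(1, 8), Pow(b, -1), Add(436, b)) (Function('N')(b) = Mul(Rational(1, 4), Mul(Add(b, 436), Pow(Add(b, b), -1))) = Mul(Rational(1, 4), Mul(Add(436, b), Pow(Mul(2, b), -1))) = Mul(Rational(1, 4), Mul(Add(436, b), Mul(Rational(1, 2), Pow(b, -1)))) = Mul(Rational(1, 4), Mul(Rational(1, 2), Pow(b, -1), Add(436, b))) = Mul(Rational(1, 8), Pow(b, -1), Add(436, b)))
Function('r')(X, E) = Add(Rational(-1, 4), Mul(Rational(-15, 4), E)) (Function('r')(X, E) = Add(Rational(-1, 4), Mul(Rational(1, 8), Mul(Mul(-5, E), 6))) = Add(Rational(-1, 4), Mul(Rational(1, 8), Mul(-30, E))) = Add(Rational(-1, 4), Mul(Rational(-15, 4), E)))
x = Rational(-51936, 5) (x = Mul(Rational(-1, 5), Mul(3, 17312)) = Mul(Rational(-1, 5), 51936) = Rational(-51936, 5) ≈ -10387.)
Mul(Add(Function('N')(-366), Mul(6, -29549)), Add(Function('r')(604, -255), x)) = Mul(Add(Mul(Rational(1, 8), Pow(-366, -1), Add(436, -366)), Mul(6, -29549)), Add(Add(Rational(-1, 4), Mul(Rational(-15, 4), -255)), Rational(-51936, 5))) = Mul(Add(Mul(Rational(1, 8), Rational(-1, 366), 70), -177294), Add(Add(Rational(-1, 4), Rational(3825, 4)), Rational(-51936, 5))) = Mul(Add(Rational(-35, 1464), -177294), Add(956, Rational(-51936, 5))) = Mul(Rational(-259558451, 1464), Rational(-47156, 5)) = Rational(3059934578839, 1830)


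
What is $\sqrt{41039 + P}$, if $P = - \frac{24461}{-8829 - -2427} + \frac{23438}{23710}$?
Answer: $\frac{\sqrt{236418859553382831930}}{75895710} \approx 202.59$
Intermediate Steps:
$P = \frac{365010193}{75895710}$ ($P = - \frac{24461}{-8829 + 2427} + 23438 \cdot \frac{1}{23710} = - \frac{24461}{-6402} + \frac{11719}{11855} = \left(-24461\right) \left(- \frac{1}{6402}\right) + \frac{11719}{11855} = \frac{24461}{6402} + \frac{11719}{11855} = \frac{365010193}{75895710} \approx 4.8094$)
$\sqrt{41039 + P} = \sqrt{41039 + \frac{365010193}{75895710}} = \sqrt{\frac{3115049052883}{75895710}} = \frac{\sqrt{236418859553382831930}}{75895710}$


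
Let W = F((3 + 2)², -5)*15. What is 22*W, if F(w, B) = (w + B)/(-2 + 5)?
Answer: 2200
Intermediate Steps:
F(w, B) = B/3 + w/3 (F(w, B) = (B + w)/3 = (B + w)*(⅓) = B/3 + w/3)
W = 100 (W = ((⅓)*(-5) + (3 + 2)²/3)*15 = (-5/3 + (⅓)*5²)*15 = (-5/3 + (⅓)*25)*15 = (-5/3 + 25/3)*15 = (20/3)*15 = 100)
22*W = 22*100 = 2200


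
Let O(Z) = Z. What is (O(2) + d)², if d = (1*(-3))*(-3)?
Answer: 121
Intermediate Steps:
d = 9 (d = -3*(-3) = 9)
(O(2) + d)² = (2 + 9)² = 11² = 121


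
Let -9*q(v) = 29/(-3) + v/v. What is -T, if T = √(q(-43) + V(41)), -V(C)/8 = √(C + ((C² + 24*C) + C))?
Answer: -√(78 - 648*√2747)/9 ≈ -20.453*I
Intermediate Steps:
q(v) = 26/27 (q(v) = -(29/(-3) + v/v)/9 = -(29*(-⅓) + 1)/9 = -(-29/3 + 1)/9 = -⅑*(-26/3) = 26/27)
V(C) = -8*√(C² + 26*C) (V(C) = -8*√(C + ((C² + 24*C) + C)) = -8*√(C + (C² + 25*C)) = -8*√(C² + 26*C))
T = √(26/27 - 8*√2747) (T = √(26/27 - 8*√41*√(26 + 41)) = √(26/27 - 8*√2747) ≈ 20.453*I)
-T = -√(78 - 648*√2747)/9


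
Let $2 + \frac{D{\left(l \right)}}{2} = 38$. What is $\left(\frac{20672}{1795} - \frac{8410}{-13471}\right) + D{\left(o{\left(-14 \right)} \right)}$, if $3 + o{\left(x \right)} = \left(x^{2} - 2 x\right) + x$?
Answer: $\frac{2034560502}{24180445} \approx 84.141$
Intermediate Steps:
$o{\left(x \right)} = -3 + x^{2} - x$ ($o{\left(x \right)} = -3 + \left(\left(x^{2} - 2 x\right) + x\right) = -3 + \left(x^{2} - x\right) = -3 + x^{2} - x$)
$D{\left(l \right)} = 72$ ($D{\left(l \right)} = -4 + 2 \cdot 38 = -4 + 76 = 72$)
$\left(\frac{20672}{1795} - \frac{8410}{-13471}\right) + D{\left(o{\left(-14 \right)} \right)} = \left(\frac{20672}{1795} - \frac{8410}{-13471}\right) + 72 = \left(20672 \cdot \frac{1}{1795} - - \frac{8410}{13471}\right) + 72 = \left(\frac{20672}{1795} + \frac{8410}{13471}\right) + 72 = \frac{293568462}{24180445} + 72 = \frac{2034560502}{24180445}$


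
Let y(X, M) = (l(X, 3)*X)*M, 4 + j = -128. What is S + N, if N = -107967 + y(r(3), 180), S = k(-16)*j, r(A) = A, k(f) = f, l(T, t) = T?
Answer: -104235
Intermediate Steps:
j = -132 (j = -4 - 128 = -132)
y(X, M) = M*X² (y(X, M) = (X*X)*M = X²*M = M*X²)
S = 2112 (S = -16*(-132) = 2112)
N = -106347 (N = -107967 + 180*3² = -107967 + 180*9 = -107967 + 1620 = -106347)
S + N = 2112 - 106347 = -104235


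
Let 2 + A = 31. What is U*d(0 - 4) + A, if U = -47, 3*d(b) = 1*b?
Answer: 275/3 ≈ 91.667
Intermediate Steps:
A = 29 (A = -2 + 31 = 29)
d(b) = b/3 (d(b) = (1*b)/3 = b/3)
U*d(0 - 4) + A = -47*(0 - 4)/3 + 29 = -47*(-4)/3 + 29 = -47*(-4/3) + 29 = 188/3 + 29 = 275/3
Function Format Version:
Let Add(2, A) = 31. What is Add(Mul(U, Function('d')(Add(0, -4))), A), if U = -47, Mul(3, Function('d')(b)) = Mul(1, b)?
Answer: Rational(275, 3) ≈ 91.667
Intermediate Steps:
A = 29 (A = Add(-2, 31) = 29)
Function('d')(b) = Mul(Rational(1, 3), b) (Function('d')(b) = Mul(Rational(1, 3), Mul(1, b)) = Mul(Rational(1, 3), b))
Add(Mul(U, Function('d')(Add(0, -4))), A) = Add(Mul(-47, Mul(Rational(1, 3), Add(0, -4))), 29) = Add(Mul(-47, Mul(Rational(1, 3), -4)), 29) = Add(Mul(-47, Rational(-4, 3)), 29) = Add(Rational(188, 3), 29) = Rational(275, 3)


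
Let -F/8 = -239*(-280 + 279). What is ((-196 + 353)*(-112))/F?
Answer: 2198/239 ≈ 9.1967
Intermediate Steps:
F = -1912 (F = -(-1912)*(-280 + 279) = -(-1912)*(-1) = -8*239 = -1912)
((-196 + 353)*(-112))/F = ((-196 + 353)*(-112))/(-1912) = (157*(-112))*(-1/1912) = -17584*(-1/1912) = 2198/239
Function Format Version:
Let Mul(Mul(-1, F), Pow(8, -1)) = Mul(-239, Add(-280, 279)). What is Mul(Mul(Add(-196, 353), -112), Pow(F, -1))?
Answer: Rational(2198, 239) ≈ 9.1967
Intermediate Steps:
F = -1912 (F = Mul(-8, Mul(-239, Add(-280, 279))) = Mul(-8, Mul(-239, -1)) = Mul(-8, 239) = -1912)
Mul(Mul(Add(-196, 353), -112), Pow(F, -1)) = Mul(Mul(Add(-196, 353), -112), Pow(-1912, -1)) = Mul(Mul(157, -112), Rational(-1, 1912)) = Mul(-17584, Rational(-1, 1912)) = Rational(2198, 239)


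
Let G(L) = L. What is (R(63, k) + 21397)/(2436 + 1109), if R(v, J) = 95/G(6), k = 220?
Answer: 128477/21270 ≈ 6.0403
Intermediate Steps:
R(v, J) = 95/6
(R(63, k) + 21397)/(2436 + 1109) = (95/6 + 21397)/(2436 + 1109) = (128477/6)/3545 = (128477/6)*(1/3545) = 128477/21270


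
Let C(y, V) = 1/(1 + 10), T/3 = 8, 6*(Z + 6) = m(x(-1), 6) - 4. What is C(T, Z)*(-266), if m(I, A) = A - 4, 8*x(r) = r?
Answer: -266/11 ≈ -24.182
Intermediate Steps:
x(r) = r/8
m(I, A) = -4 + A
Z = -19/3 (Z = -6 + ((-4 + 6) - 4)/6 = -6 + (2 - 4)/6 = -6 + (1/6)*(-2) = -6 - 1/3 = -19/3 ≈ -6.3333)
T = 24 (T = 3*8 = 24)
C(y, V) = 1/11
C(T, Z)*(-266) = (1/11)*(-266) = -266/11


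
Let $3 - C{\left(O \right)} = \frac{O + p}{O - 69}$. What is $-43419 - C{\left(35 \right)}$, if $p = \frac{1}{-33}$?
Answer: $- \frac{24360319}{561} \approx -43423.0$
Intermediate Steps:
$p = - \frac{1}{33} \approx -0.030303$
$C{\left(O \right)} = 3 - \frac{- \frac{1}{33} + O}{-69 + O}$ ($C{\left(O \right)} = 3 - \frac{O - \frac{1}{33}}{O - 69} = 3 - \frac{- \frac{1}{33} + O}{-69 + O}$)
$-43419 - C{\left(35 \right)} = -43419 - \frac{2 \left(-3415 + 33 \cdot 35\right)}{33 \left(-69 + 35\right)} = -43419 - \frac{2 \left(-3415 + 1155\right)}{33 \left(-34\right)} = -43419 - \frac{2}{33} \left(- \frac{1}{34}\right) \left(-2260\right) = -43419 - \frac{2260}{561} = - \frac{24360319}{561}$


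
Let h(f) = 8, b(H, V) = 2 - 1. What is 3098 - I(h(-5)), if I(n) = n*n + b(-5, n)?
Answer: 3033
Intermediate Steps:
b(H, V) = 1
I(n) = 1 + n² (I(n) = n*n + 1 = n² + 1 = 1 + n²)
3098 - I(h(-5)) = 3098 - (1 + 8²) = 3098 - (1 + 64) = 3098 - 1*65 = 3098 - 65 = 3033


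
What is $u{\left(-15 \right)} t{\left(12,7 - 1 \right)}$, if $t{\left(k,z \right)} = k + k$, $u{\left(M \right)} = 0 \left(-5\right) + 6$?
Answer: $144$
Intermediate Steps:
$u{\left(M \right)} = 6$ ($u{\left(M \right)} = 0 + 6 = 6$)
$t{\left(k,z \right)} = 2 k$
$u{\left(-15 \right)} t{\left(12,7 - 1 \right)} = 6 \cdot 2 \cdot 12 = 6 \cdot 24 = 144$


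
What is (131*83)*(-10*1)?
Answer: -108730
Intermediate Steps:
(131*83)*(-10*1) = 10873*(-10) = -108730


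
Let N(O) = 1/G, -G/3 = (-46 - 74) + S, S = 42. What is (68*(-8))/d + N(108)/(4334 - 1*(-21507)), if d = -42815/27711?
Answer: 91154113485311/258893485110 ≈ 352.09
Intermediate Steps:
G = 234 (G = -3*((-46 - 74) + 42) = -3*(-120 + 42) = -3*(-78) = 234)
N(O) = 1/234
d = -42815/27711 (d = -42815*1/27711 = -42815/27711 ≈ -1.5451)
(68*(-8))/d + N(108)/(4334 - 1*(-21507)) = (68*(-8))/(-42815/27711) + 1/(234*(4334 - 1*(-21507))) = -544*(-27711/42815) + 1/(234*(4334 + 21507)) = 15074784/42815 + (1/234)/25841 = 15074784/42815 + (1/234)*(1/25841) = 15074784/42815 + 1/6046794 = 91154113485311/258893485110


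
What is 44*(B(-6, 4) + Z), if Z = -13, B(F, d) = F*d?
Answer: -1628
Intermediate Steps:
44*(B(-6, 4) + Z) = 44*(-6*4 - 13) = 44*(-24 - 13) = 44*(-37) = -1628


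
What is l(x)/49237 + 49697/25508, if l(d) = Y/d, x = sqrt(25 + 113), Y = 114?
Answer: 49697/25508 + 19*sqrt(138)/1132451 ≈ 1.9485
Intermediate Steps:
x = sqrt(138) ≈ 11.747
l(d) = 114/d
l(x)/49237 + 49697/25508 = (114/(sqrt(138)))/49237 + 49697/25508 = (114*(sqrt(138)/138))*(1/49237) + 49697*(1/25508) = (19*sqrt(138)/23)*(1/49237) + 49697/25508 = 19*sqrt(138)/1132451 + 49697/25508 = 49697/25508 + 19*sqrt(138)/1132451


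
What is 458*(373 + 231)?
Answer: 276632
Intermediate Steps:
458*(373 + 231) = 458*604 = 276632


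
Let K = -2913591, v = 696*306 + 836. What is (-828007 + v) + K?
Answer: -3527786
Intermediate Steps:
v = 213812 (v = 212976 + 836 = 213812)
(-828007 + v) + K = (-828007 + 213812) - 2913591 = -614195 - 2913591 = -3527786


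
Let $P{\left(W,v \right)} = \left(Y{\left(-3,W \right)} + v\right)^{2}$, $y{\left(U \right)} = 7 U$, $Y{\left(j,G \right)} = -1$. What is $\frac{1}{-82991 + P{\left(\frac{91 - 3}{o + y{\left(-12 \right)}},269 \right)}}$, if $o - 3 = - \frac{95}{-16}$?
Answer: $- \frac{1}{11167} \approx -8.955 \cdot 10^{-5}$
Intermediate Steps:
$o = \frac{143}{16}$ ($o = 3 - \frac{95}{-16} = 3 - - \frac{95}{16} = 3 + \frac{95}{16} = \frac{143}{16} \approx 8.9375$)
$P{\left(W,v \right)} = \left(-1 + v\right)^{2}$
$\frac{1}{-82991 + P{\left(\frac{91 - 3}{o + y{\left(-12 \right)}},269 \right)}} = \frac{1}{-82991 + \left(-1 + 269\right)^{2}} = \frac{1}{-82991 + 268^{2}} = \frac{1}{-82991 + 71824} = \frac{1}{-11167} = - \frac{1}{11167}$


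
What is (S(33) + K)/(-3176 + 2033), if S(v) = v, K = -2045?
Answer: 2012/1143 ≈ 1.7603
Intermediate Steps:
(S(33) + K)/(-3176 + 2033) = (33 - 2045)/(-3176 + 2033) = -2012/(-1143) = -2012*(-1/1143) = 2012/1143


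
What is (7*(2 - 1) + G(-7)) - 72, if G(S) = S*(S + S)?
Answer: 33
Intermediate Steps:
G(S) = 2*S² (G(S) = S*(2*S) = 2*S²)
(7*(2 - 1) + G(-7)) - 72 = (7*(2 - 1) + 2*(-7)²) - 72 = (7*1 + 2*49) - 72 = (7 + 98) - 72 = 105 - 72 = 33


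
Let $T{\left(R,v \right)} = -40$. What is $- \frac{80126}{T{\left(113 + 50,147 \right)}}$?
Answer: $\frac{40063}{20} \approx 2003.2$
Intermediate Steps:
$- \frac{80126}{T{\left(113 + 50,147 \right)}} = - \frac{80126}{-40} = \left(-80126\right) \left(- \frac{1}{40}\right) = \frac{40063}{20}$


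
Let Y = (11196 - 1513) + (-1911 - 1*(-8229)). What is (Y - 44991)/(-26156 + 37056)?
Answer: -2899/1090 ≈ -2.6596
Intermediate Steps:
Y = 16001 (Y = 9683 + (-1911 + 8229) = 9683 + 6318 = 16001)
(Y - 44991)/(-26156 + 37056) = (16001 - 44991)/(-26156 + 37056) = -28990/10900 = -28990*1/10900 = -2899/1090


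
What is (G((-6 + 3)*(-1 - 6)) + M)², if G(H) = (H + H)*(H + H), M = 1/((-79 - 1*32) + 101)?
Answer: 311134321/100 ≈ 3.1113e+6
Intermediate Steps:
M = -⅒ (M = 1/((-79 - 32) + 101) = 1/(-111 + 101) = 1/(-10) = -⅒ ≈ -0.10000)
G(H) = 4*H² (G(H) = (2*H)*(2*H) = 4*H²)
(G((-6 + 3)*(-1 - 6)) + M)² = (4*((-6 + 3)*(-1 - 6))² - ⅒)² = (4*(-3*(-7))² - ⅒)² = (4*21² - ⅒)² = (4*441 - ⅒)² = (1764 - ⅒)² = (17639/10)² = 311134321/100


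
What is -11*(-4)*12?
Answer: 528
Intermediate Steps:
-11*(-4)*12 = 44*12 = 528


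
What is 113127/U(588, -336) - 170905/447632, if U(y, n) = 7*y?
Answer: 594474051/21933968 ≈ 27.103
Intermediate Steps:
113127/U(588, -336) - 170905/447632 = 113127/((7*588)) - 170905/447632 = 113127/4116 - 170905*1/447632 = 113127*(1/4116) - 170905/447632 = 5387/196 - 170905/447632 = 594474051/21933968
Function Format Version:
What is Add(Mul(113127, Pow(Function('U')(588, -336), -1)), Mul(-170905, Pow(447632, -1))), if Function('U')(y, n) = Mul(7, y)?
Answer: Rational(594474051, 21933968) ≈ 27.103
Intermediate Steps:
Add(Mul(113127, Pow(Function('U')(588, -336), -1)), Mul(-170905, Pow(447632, -1))) = Add(Mul(113127, Pow(Mul(7, 588), -1)), Mul(-170905, Pow(447632, -1))) = Add(Mul(113127, Pow(4116, -1)), Mul(-170905, Rational(1, 447632))) = Add(Mul(113127, Rational(1, 4116)), Rational(-170905, 447632)) = Add(Rational(5387, 196), Rational(-170905, 447632)) = Rational(594474051, 21933968)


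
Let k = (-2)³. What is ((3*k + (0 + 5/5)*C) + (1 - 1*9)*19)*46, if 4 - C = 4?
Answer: -8096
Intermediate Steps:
C = 0 (C = 4 - 1*4 = 4 - 4 = 0)
k = -8
((3*k + (0 + 5/5)*C) + (1 - 1*9)*19)*46 = ((3*(-8) + (0 + 5/5)*0) + (1 - 1*9)*19)*46 = ((-24 + (0 + 5*(⅕))*0) + (1 - 9)*19)*46 = ((-24 + (0 + 1)*0) - 8*19)*46 = ((-24 + 1*0) - 152)*46 = ((-24 + 0) - 152)*46 = (-24 - 152)*46 = -176*46 = -8096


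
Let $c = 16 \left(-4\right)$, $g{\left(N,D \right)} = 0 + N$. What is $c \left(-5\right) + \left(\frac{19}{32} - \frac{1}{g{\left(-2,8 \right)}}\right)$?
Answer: $\frac{10275}{32} \approx 321.09$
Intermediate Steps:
$g{\left(N,D \right)} = N$
$c = -64$
$c \left(-5\right) + \left(\frac{19}{32} - \frac{1}{g{\left(-2,8 \right)}}\right) = \left(-64\right) \left(-5\right) + \left(\frac{19}{32} - \frac{1}{-2}\right) = 320 + \left(19 \cdot \frac{1}{32} - - \frac{1}{2}\right) = 320 + \left(\frac{19}{32} + \frac{1}{2}\right) = 320 + \frac{35}{32} = \frac{10275}{32}$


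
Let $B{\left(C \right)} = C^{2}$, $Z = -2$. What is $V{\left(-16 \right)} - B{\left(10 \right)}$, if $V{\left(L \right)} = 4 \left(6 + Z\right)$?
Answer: $-84$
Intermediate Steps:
$V{\left(L \right)} = 16$ ($V{\left(L \right)} = 4 \left(6 - 2\right) = 4 \cdot 4 = 16$)
$V{\left(-16 \right)} - B{\left(10 \right)} = 16 - 10^{2} = 16 - 100 = -84$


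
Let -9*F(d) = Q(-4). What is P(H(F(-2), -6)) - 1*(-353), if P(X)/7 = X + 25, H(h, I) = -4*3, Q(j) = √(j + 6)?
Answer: 444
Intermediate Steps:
Q(j) = √(6 + j)
F(d) = -√2/9 (F(d) = -√(6 - 4)/9 = -√2/9)
H(h, I) = -12
P(X) = 175 + 7*X (P(X) = 7*(X + 25) = 7*(25 + X) = 175 + 7*X)
P(H(F(-2), -6)) - 1*(-353) = (175 + 7*(-12)) - 1*(-353) = (175 - 84) + 353 = 91 + 353 = 444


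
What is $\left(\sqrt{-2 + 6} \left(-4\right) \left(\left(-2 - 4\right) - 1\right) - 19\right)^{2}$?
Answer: $1369$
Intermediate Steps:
$\left(\sqrt{-2 + 6} \left(-4\right) \left(\left(-2 - 4\right) - 1\right) - 19\right)^{2} = \left(\sqrt{4} \left(-4\right) \left(-6 - 1\right) - 19\right)^{2} = \left(2 \left(-4\right) \left(-7\right) - 19\right)^{2} = \left(\left(-8\right) \left(-7\right) - 19\right)^{2} = \left(56 - 19\right)^{2} = 37^{2} = 1369$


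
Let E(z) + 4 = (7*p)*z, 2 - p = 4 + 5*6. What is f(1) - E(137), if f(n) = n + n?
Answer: 30694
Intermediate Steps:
p = -32 (p = 2 - (4 + 5*6) = 2 - (4 + 30) = 2 - 1*34 = 2 - 34 = -32)
f(n) = 2*n
E(z) = -4 - 224*z (E(z) = -4 + (7*(-32))*z = -4 - 224*z)
f(1) - E(137) = 2*1 - (-4 - 224*137) = 2 - (-4 - 30688) = 2 - 1*(-30692) = 2 + 30692 = 30694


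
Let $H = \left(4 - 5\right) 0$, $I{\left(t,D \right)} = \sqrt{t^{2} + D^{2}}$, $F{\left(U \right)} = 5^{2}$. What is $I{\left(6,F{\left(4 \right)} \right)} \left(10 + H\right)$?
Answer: $10 \sqrt{661} \approx 257.1$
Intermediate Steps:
$F{\left(U \right)} = 25$
$I{\left(t,D \right)} = \sqrt{D^{2} + t^{2}}$
$H = 0$ ($H = \left(-1\right) 0 = 0$)
$I{\left(6,F{\left(4 \right)} \right)} \left(10 + H\right) = \sqrt{25^{2} + 6^{2}} \left(10 + 0\right) = \sqrt{625 + 36} \cdot 10 = \sqrt{661} \cdot 10 = 10 \sqrt{661}$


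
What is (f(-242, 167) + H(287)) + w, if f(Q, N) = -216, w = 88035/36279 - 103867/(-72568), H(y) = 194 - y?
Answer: -267781959025/877564824 ≈ -305.14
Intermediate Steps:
w = 3385571591/877564824 (w = 88035*(1/36279) - 103867*(-1/72568) = 29345/12093 + 103867/72568 = 3385571591/877564824 ≈ 3.8579)
(f(-242, 167) + H(287)) + w = (-216 + (194 - 1*287)) + 3385571591/877564824 = (-216 + (194 - 287)) + 3385571591/877564824 = (-216 - 93) + 3385571591/877564824 = -309 + 3385571591/877564824 = -267781959025/877564824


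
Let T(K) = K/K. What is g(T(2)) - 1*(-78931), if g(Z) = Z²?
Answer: 78932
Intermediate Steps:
T(K) = 1
g(T(2)) - 1*(-78931) = 1² - 1*(-78931) = 1 + 78931 = 78932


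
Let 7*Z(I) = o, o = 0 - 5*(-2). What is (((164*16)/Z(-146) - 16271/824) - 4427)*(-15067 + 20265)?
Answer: -27946992421/2060 ≈ -1.3566e+7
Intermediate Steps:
o = 10 (o = 0 + 10 = 10)
Z(I) = 10/7 (Z(I) = (⅐)*10 = 10/7)
(((164*16)/Z(-146) - 16271/824) - 4427)*(-15067 + 20265) = (((164*16)/(10/7) - 16271/824) - 4427)*(-15067 + 20265) = ((2624*(7/10) - 16271*1/824) - 4427)*5198 = ((9184/5 - 16271/824) - 4427)*5198 = (7486261/4120 - 4427)*5198 = -10752979/4120*5198 = -27946992421/2060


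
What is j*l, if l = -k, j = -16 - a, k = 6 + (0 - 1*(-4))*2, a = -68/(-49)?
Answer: 1704/7 ≈ 243.43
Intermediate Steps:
a = 68/49 (a = -68*(-1/49) = 68/49 ≈ 1.3878)
k = 14 (k = 6 + (0 + 4)*2 = 6 + 4*2 = 6 + 8 = 14)
j = -852/49 (j = -16 - 1*68/49 = -16 - 68/49 = -852/49 ≈ -17.388)
l = -14 (l = -1*14 = -14)
j*l = -852/49*(-14) = 1704/7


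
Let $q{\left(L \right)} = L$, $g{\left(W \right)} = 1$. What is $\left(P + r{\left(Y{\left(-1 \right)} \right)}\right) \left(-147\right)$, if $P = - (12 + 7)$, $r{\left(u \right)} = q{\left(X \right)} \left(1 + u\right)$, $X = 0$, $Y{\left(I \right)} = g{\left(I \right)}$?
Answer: $2793$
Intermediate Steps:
$Y{\left(I \right)} = 1$
$r{\left(u \right)} = 0$ ($r{\left(u \right)} = 0 \left(1 + u\right) = 0$)
$P = -19$ ($P = \left(-1\right) 19 = -19$)
$\left(P + r{\left(Y{\left(-1 \right)} \right)}\right) \left(-147\right) = \left(-19 + 0\right) \left(-147\right) = \left(-19\right) \left(-147\right) = 2793$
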